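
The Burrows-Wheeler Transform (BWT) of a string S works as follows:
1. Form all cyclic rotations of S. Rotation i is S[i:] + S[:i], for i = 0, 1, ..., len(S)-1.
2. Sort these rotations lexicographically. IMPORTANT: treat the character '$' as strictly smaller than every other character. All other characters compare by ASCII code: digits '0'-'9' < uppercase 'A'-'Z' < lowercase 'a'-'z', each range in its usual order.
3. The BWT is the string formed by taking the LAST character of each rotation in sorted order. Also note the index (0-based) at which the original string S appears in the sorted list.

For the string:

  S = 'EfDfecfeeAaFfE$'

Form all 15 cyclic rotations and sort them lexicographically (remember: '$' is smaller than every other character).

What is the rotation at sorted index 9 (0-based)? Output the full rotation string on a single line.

Answer: ecfeeAaFfE$EfDf

Derivation:
All 15 rotations (rotation i = S[i:]+S[:i]):
  rot[0] = EfDfecfeeAaFfE$
  rot[1] = fDfecfeeAaFfE$E
  rot[2] = DfecfeeAaFfE$Ef
  rot[3] = fecfeeAaFfE$EfD
  rot[4] = ecfeeAaFfE$EfDf
  rot[5] = cfeeAaFfE$EfDfe
  rot[6] = feeAaFfE$EfDfec
  rot[7] = eeAaFfE$EfDfecf
  rot[8] = eAaFfE$EfDfecfe
  rot[9] = AaFfE$EfDfecfee
  rot[10] = aFfE$EfDfecfeeA
  rot[11] = FfE$EfDfecfeeAa
  rot[12] = fE$EfDfecfeeAaF
  rot[13] = E$EfDfecfeeAaFf
  rot[14] = $EfDfecfeeAaFfE
Sorted (with $ < everything):
  sorted[0] = $EfDfecfeeAaFfE
  sorted[1] = AaFfE$EfDfecfee
  sorted[2] = DfecfeeAaFfE$Ef
  sorted[3] = E$EfDfecfeeAaFf
  sorted[4] = EfDfecfeeAaFfE$
  sorted[5] = FfE$EfDfecfeeAa
  sorted[6] = aFfE$EfDfecfeeA
  sorted[7] = cfeeAaFfE$EfDfe
  sorted[8] = eAaFfE$EfDfecfe
  sorted[9] = ecfeeAaFfE$EfDf
  sorted[10] = eeAaFfE$EfDfecf
  sorted[11] = fDfecfeeAaFfE$E
  sorted[12] = fE$EfDfecfeeAaF
  sorted[13] = fecfeeAaFfE$EfD
  sorted[14] = feeAaFfE$EfDfec
sorted[9] = ecfeeAaFfE$EfDf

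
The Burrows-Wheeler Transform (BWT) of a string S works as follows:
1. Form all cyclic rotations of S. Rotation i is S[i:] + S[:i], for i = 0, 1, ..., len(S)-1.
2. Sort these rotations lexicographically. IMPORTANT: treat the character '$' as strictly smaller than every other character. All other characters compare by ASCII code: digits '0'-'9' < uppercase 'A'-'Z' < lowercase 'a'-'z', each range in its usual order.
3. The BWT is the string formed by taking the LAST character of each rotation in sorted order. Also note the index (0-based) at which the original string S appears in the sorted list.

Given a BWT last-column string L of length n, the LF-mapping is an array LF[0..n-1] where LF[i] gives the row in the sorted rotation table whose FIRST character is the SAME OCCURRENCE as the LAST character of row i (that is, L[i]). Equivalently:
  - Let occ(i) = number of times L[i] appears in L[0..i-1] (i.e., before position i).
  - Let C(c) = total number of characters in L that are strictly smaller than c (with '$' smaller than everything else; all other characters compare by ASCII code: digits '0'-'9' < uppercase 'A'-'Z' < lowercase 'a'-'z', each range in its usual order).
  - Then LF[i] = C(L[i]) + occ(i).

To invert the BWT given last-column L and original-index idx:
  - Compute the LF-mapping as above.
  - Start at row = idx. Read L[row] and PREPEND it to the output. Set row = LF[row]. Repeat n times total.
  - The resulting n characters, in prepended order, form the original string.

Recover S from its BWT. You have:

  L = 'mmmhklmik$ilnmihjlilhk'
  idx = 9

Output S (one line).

Answer: kiimhlmilmhhmlknlikjm$

Derivation:
LF mapping: 16 17 18 1 9 12 19 4 10 0 5 13 21 20 6 2 8 14 7 15 3 11
Walk LF starting at row 9, prepending L[row]:
  step 1: row=9, L[9]='$', prepend. Next row=LF[9]=0
  step 2: row=0, L[0]='m', prepend. Next row=LF[0]=16
  step 3: row=16, L[16]='j', prepend. Next row=LF[16]=8
  step 4: row=8, L[8]='k', prepend. Next row=LF[8]=10
  step 5: row=10, L[10]='i', prepend. Next row=LF[10]=5
  step 6: row=5, L[5]='l', prepend. Next row=LF[5]=12
  step 7: row=12, L[12]='n', prepend. Next row=LF[12]=21
  step 8: row=21, L[21]='k', prepend. Next row=LF[21]=11
  step 9: row=11, L[11]='l', prepend. Next row=LF[11]=13
  step 10: row=13, L[13]='m', prepend. Next row=LF[13]=20
  step 11: row=20, L[20]='h', prepend. Next row=LF[20]=3
  step 12: row=3, L[3]='h', prepend. Next row=LF[3]=1
  step 13: row=1, L[1]='m', prepend. Next row=LF[1]=17
  step 14: row=17, L[17]='l', prepend. Next row=LF[17]=14
  step 15: row=14, L[14]='i', prepend. Next row=LF[14]=6
  step 16: row=6, L[6]='m', prepend. Next row=LF[6]=19
  step 17: row=19, L[19]='l', prepend. Next row=LF[19]=15
  step 18: row=15, L[15]='h', prepend. Next row=LF[15]=2
  step 19: row=2, L[2]='m', prepend. Next row=LF[2]=18
  step 20: row=18, L[18]='i', prepend. Next row=LF[18]=7
  step 21: row=7, L[7]='i', prepend. Next row=LF[7]=4
  step 22: row=4, L[4]='k', prepend. Next row=LF[4]=9
Reversed output: kiimhlmilmhhmlknlikjm$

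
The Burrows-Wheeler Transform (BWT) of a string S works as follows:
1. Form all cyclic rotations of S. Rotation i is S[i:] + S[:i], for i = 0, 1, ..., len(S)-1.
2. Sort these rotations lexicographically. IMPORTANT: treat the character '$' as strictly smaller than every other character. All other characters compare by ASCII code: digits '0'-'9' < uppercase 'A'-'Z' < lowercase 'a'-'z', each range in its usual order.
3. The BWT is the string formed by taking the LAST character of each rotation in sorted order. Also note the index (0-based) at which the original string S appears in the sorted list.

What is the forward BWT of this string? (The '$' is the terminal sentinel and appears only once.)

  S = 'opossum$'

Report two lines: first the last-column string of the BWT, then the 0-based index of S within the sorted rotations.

All 8 rotations (rotation i = S[i:]+S[:i]):
  rot[0] = opossum$
  rot[1] = possum$o
  rot[2] = ossum$op
  rot[3] = ssum$opo
  rot[4] = sum$opos
  rot[5] = um$oposs
  rot[6] = m$opossu
  rot[7] = $opossum
Sorted (with $ < everything):
  sorted[0] = $opossum  (last char: 'm')
  sorted[1] = m$opossu  (last char: 'u')
  sorted[2] = opossum$  (last char: '$')
  sorted[3] = ossum$op  (last char: 'p')
  sorted[4] = possum$o  (last char: 'o')
  sorted[5] = ssum$opo  (last char: 'o')
  sorted[6] = sum$opos  (last char: 's')
  sorted[7] = um$oposs  (last char: 's')
Last column: mu$pooss
Original string S is at sorted index 2

Answer: mu$pooss
2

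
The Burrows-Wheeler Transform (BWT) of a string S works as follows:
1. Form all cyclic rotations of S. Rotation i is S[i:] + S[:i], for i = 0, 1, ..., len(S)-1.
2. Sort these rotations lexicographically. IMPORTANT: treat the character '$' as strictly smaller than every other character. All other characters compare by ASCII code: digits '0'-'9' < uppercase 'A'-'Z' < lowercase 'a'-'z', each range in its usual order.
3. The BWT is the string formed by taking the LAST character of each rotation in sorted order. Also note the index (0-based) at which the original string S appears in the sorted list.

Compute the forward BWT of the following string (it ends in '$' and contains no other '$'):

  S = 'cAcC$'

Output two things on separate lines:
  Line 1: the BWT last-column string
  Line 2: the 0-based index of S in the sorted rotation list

All 5 rotations (rotation i = S[i:]+S[:i]):
  rot[0] = cAcC$
  rot[1] = AcC$c
  rot[2] = cC$cA
  rot[3] = C$cAc
  rot[4] = $cAcC
Sorted (with $ < everything):
  sorted[0] = $cAcC  (last char: 'C')
  sorted[1] = AcC$c  (last char: 'c')
  sorted[2] = C$cAc  (last char: 'c')
  sorted[3] = cAcC$  (last char: '$')
  sorted[4] = cC$cA  (last char: 'A')
Last column: Ccc$A
Original string S is at sorted index 3

Answer: Ccc$A
3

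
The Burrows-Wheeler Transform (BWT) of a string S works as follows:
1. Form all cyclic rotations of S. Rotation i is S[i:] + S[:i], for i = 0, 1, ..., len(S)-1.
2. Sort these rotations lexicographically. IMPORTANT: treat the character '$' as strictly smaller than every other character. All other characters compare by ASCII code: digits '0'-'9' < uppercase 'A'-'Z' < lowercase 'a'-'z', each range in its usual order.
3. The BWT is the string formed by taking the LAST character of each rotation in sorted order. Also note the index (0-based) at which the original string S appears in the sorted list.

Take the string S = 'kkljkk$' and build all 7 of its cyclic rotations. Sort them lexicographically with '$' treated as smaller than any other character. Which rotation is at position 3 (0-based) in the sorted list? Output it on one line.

All 7 rotations (rotation i = S[i:]+S[:i]):
  rot[0] = kkljkk$
  rot[1] = kljkk$k
  rot[2] = ljkk$kk
  rot[3] = jkk$kkl
  rot[4] = kk$kklj
  rot[5] = k$kkljk
  rot[6] = $kkljkk
Sorted (with $ < everything):
  sorted[0] = $kkljkk
  sorted[1] = jkk$kkl
  sorted[2] = k$kkljk
  sorted[3] = kk$kklj
  sorted[4] = kkljkk$
  sorted[5] = kljkk$k
  sorted[6] = ljkk$kk
sorted[3] = kk$kklj

Answer: kk$kklj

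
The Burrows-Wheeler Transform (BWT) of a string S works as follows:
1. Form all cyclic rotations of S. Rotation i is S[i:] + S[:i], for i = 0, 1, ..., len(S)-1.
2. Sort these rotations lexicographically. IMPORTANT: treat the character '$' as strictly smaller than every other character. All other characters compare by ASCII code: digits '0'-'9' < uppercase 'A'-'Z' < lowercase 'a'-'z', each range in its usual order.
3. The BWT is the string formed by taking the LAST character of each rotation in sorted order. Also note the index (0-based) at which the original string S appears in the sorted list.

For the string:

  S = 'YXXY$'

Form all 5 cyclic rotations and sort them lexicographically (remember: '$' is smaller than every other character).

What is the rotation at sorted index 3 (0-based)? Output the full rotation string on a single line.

Answer: Y$YXX

Derivation:
All 5 rotations (rotation i = S[i:]+S[:i]):
  rot[0] = YXXY$
  rot[1] = XXY$Y
  rot[2] = XY$YX
  rot[3] = Y$YXX
  rot[4] = $YXXY
Sorted (with $ < everything):
  sorted[0] = $YXXY
  sorted[1] = XXY$Y
  sorted[2] = XY$YX
  sorted[3] = Y$YXX
  sorted[4] = YXXY$
sorted[3] = Y$YXX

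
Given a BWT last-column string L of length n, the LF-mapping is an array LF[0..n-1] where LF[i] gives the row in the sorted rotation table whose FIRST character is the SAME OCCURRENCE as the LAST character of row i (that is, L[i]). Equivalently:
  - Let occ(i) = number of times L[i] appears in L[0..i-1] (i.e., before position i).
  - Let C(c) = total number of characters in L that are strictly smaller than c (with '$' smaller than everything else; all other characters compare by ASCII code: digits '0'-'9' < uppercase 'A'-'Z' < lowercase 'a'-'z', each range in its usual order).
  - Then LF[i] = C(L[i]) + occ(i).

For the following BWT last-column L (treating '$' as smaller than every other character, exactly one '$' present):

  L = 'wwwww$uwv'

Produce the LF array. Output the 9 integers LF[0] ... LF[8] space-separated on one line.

Answer: 3 4 5 6 7 0 1 8 2

Derivation:
Char counts: '$':1, 'u':1, 'v':1, 'w':6
C (first-col start): C('$')=0, C('u')=1, C('v')=2, C('w')=3
L[0]='w': occ=0, LF[0]=C('w')+0=3+0=3
L[1]='w': occ=1, LF[1]=C('w')+1=3+1=4
L[2]='w': occ=2, LF[2]=C('w')+2=3+2=5
L[3]='w': occ=3, LF[3]=C('w')+3=3+3=6
L[4]='w': occ=4, LF[4]=C('w')+4=3+4=7
L[5]='$': occ=0, LF[5]=C('$')+0=0+0=0
L[6]='u': occ=0, LF[6]=C('u')+0=1+0=1
L[7]='w': occ=5, LF[7]=C('w')+5=3+5=8
L[8]='v': occ=0, LF[8]=C('v')+0=2+0=2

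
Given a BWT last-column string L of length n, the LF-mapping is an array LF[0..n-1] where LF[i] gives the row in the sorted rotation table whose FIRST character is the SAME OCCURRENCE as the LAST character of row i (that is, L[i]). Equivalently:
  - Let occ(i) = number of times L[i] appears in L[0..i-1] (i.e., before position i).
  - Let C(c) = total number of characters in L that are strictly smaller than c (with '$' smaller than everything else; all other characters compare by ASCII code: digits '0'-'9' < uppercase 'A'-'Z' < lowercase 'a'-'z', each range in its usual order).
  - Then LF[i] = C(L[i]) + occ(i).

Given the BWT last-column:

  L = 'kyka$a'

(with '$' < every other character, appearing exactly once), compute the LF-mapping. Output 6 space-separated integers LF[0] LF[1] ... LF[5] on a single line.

Char counts: '$':1, 'a':2, 'k':2, 'y':1
C (first-col start): C('$')=0, C('a')=1, C('k')=3, C('y')=5
L[0]='k': occ=0, LF[0]=C('k')+0=3+0=3
L[1]='y': occ=0, LF[1]=C('y')+0=5+0=5
L[2]='k': occ=1, LF[2]=C('k')+1=3+1=4
L[3]='a': occ=0, LF[3]=C('a')+0=1+0=1
L[4]='$': occ=0, LF[4]=C('$')+0=0+0=0
L[5]='a': occ=1, LF[5]=C('a')+1=1+1=2

Answer: 3 5 4 1 0 2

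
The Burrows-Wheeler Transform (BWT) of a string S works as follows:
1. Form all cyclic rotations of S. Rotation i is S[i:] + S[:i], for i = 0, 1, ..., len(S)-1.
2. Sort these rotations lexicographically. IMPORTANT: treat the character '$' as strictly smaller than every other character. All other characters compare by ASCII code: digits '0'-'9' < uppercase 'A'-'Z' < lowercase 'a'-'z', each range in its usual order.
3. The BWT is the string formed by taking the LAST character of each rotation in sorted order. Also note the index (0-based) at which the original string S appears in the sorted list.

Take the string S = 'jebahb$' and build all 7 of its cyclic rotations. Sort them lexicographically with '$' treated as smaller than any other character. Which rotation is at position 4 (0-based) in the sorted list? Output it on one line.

Answer: ebahb$j

Derivation:
All 7 rotations (rotation i = S[i:]+S[:i]):
  rot[0] = jebahb$
  rot[1] = ebahb$j
  rot[2] = bahb$je
  rot[3] = ahb$jeb
  rot[4] = hb$jeba
  rot[5] = b$jebah
  rot[6] = $jebahb
Sorted (with $ < everything):
  sorted[0] = $jebahb
  sorted[1] = ahb$jeb
  sorted[2] = b$jebah
  sorted[3] = bahb$je
  sorted[4] = ebahb$j
  sorted[5] = hb$jeba
  sorted[6] = jebahb$
sorted[4] = ebahb$j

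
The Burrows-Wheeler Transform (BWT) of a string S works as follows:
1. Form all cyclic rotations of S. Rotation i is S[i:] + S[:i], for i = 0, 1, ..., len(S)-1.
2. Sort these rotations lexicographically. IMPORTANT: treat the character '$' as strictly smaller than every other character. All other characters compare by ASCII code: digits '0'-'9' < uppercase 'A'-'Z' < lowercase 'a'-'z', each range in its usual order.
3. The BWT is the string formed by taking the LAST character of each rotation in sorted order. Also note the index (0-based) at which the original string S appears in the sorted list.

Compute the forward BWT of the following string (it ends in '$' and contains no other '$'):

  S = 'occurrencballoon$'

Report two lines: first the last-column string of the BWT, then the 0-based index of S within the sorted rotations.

Answer: nbcnocraloe$olruc
11

Derivation:
All 17 rotations (rotation i = S[i:]+S[:i]):
  rot[0] = occurrencballoon$
  rot[1] = ccurrencballoon$o
  rot[2] = currencballoon$oc
  rot[3] = urrencballoon$occ
  rot[4] = rrencballoon$occu
  rot[5] = rencballoon$occur
  rot[6] = encballoon$occurr
  rot[7] = ncballoon$occurre
  rot[8] = cballoon$occurren
  rot[9] = balloon$occurrenc
  rot[10] = alloon$occurrencb
  rot[11] = lloon$occurrencba
  rot[12] = loon$occurrencbal
  rot[13] = oon$occurrencball
  rot[14] = on$occurrencballo
  rot[15] = n$occurrencballoo
  rot[16] = $occurrencballoon
Sorted (with $ < everything):
  sorted[0] = $occurrencballoon  (last char: 'n')
  sorted[1] = alloon$occurrencb  (last char: 'b')
  sorted[2] = balloon$occurrenc  (last char: 'c')
  sorted[3] = cballoon$occurren  (last char: 'n')
  sorted[4] = ccurrencballoon$o  (last char: 'o')
  sorted[5] = currencballoon$oc  (last char: 'c')
  sorted[6] = encballoon$occurr  (last char: 'r')
  sorted[7] = lloon$occurrencba  (last char: 'a')
  sorted[8] = loon$occurrencbal  (last char: 'l')
  sorted[9] = n$occurrencballoo  (last char: 'o')
  sorted[10] = ncballoon$occurre  (last char: 'e')
  sorted[11] = occurrencballoon$  (last char: '$')
  sorted[12] = on$occurrencballo  (last char: 'o')
  sorted[13] = oon$occurrencball  (last char: 'l')
  sorted[14] = rencballoon$occur  (last char: 'r')
  sorted[15] = rrencballoon$occu  (last char: 'u')
  sorted[16] = urrencballoon$occ  (last char: 'c')
Last column: nbcnocraloe$olruc
Original string S is at sorted index 11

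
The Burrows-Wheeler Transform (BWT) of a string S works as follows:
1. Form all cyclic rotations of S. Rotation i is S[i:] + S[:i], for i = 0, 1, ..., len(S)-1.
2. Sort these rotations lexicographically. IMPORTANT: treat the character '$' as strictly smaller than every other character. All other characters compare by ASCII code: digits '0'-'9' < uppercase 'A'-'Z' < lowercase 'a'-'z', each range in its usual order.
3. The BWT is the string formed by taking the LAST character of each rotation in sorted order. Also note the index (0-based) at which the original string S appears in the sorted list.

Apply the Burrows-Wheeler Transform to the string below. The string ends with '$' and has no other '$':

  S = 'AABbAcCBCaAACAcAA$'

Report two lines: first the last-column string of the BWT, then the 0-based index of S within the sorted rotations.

All 18 rotations (rotation i = S[i:]+S[:i]):
  rot[0] = AABbAcCBCaAACAcAA$
  rot[1] = ABbAcCBCaAACAcAA$A
  rot[2] = BbAcCBCaAACAcAA$AA
  rot[3] = bAcCBCaAACAcAA$AAB
  rot[4] = AcCBCaAACAcAA$AABb
  rot[5] = cCBCaAACAcAA$AABbA
  rot[6] = CBCaAACAcAA$AABbAc
  rot[7] = BCaAACAcAA$AABbAcC
  rot[8] = CaAACAcAA$AABbAcCB
  rot[9] = aAACAcAA$AABbAcCBC
  rot[10] = AACAcAA$AABbAcCBCa
  rot[11] = ACAcAA$AABbAcCBCaA
  rot[12] = CAcAA$AABbAcCBCaAA
  rot[13] = AcAA$AABbAcCBCaAAC
  rot[14] = cAA$AABbAcCBCaAACA
  rot[15] = AA$AABbAcCBCaAACAc
  rot[16] = A$AABbAcCBCaAACAcA
  rot[17] = $AABbAcCBCaAACAcAA
Sorted (with $ < everything):
  sorted[0] = $AABbAcCBCaAACAcAA  (last char: 'A')
  sorted[1] = A$AABbAcCBCaAACAcA  (last char: 'A')
  sorted[2] = AA$AABbAcCBCaAACAc  (last char: 'c')
  sorted[3] = AABbAcCBCaAACAcAA$  (last char: '$')
  sorted[4] = AACAcAA$AABbAcCBCa  (last char: 'a')
  sorted[5] = ABbAcCBCaAACAcAA$A  (last char: 'A')
  sorted[6] = ACAcAA$AABbAcCBCaA  (last char: 'A')
  sorted[7] = AcAA$AABbAcCBCaAAC  (last char: 'C')
  sorted[8] = AcCBCaAACAcAA$AABb  (last char: 'b')
  sorted[9] = BCaAACAcAA$AABbAcC  (last char: 'C')
  sorted[10] = BbAcCBCaAACAcAA$AA  (last char: 'A')
  sorted[11] = CAcAA$AABbAcCBCaAA  (last char: 'A')
  sorted[12] = CBCaAACAcAA$AABbAc  (last char: 'c')
  sorted[13] = CaAACAcAA$AABbAcCB  (last char: 'B')
  sorted[14] = aAACAcAA$AABbAcCBC  (last char: 'C')
  sorted[15] = bAcCBCaAACAcAA$AAB  (last char: 'B')
  sorted[16] = cAA$AABbAcCBCaAACA  (last char: 'A')
  sorted[17] = cCBCaAACAcAA$AABbA  (last char: 'A')
Last column: AAc$aAACbCAAcBCBAA
Original string S is at sorted index 3

Answer: AAc$aAACbCAAcBCBAA
3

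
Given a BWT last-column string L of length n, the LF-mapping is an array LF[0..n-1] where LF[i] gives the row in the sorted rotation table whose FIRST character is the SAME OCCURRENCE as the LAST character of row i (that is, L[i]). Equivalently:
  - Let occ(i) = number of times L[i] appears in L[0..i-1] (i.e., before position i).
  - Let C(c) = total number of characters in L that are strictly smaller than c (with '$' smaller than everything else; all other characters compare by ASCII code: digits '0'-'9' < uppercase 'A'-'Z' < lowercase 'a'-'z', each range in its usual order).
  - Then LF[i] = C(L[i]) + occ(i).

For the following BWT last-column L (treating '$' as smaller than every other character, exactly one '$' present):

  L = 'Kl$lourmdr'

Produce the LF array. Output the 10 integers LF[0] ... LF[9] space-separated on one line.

Char counts: '$':1, 'K':1, 'd':1, 'l':2, 'm':1, 'o':1, 'r':2, 'u':1
C (first-col start): C('$')=0, C('K')=1, C('d')=2, C('l')=3, C('m')=5, C('o')=6, C('r')=7, C('u')=9
L[0]='K': occ=0, LF[0]=C('K')+0=1+0=1
L[1]='l': occ=0, LF[1]=C('l')+0=3+0=3
L[2]='$': occ=0, LF[2]=C('$')+0=0+0=0
L[3]='l': occ=1, LF[3]=C('l')+1=3+1=4
L[4]='o': occ=0, LF[4]=C('o')+0=6+0=6
L[5]='u': occ=0, LF[5]=C('u')+0=9+0=9
L[6]='r': occ=0, LF[6]=C('r')+0=7+0=7
L[7]='m': occ=0, LF[7]=C('m')+0=5+0=5
L[8]='d': occ=0, LF[8]=C('d')+0=2+0=2
L[9]='r': occ=1, LF[9]=C('r')+1=7+1=8

Answer: 1 3 0 4 6 9 7 5 2 8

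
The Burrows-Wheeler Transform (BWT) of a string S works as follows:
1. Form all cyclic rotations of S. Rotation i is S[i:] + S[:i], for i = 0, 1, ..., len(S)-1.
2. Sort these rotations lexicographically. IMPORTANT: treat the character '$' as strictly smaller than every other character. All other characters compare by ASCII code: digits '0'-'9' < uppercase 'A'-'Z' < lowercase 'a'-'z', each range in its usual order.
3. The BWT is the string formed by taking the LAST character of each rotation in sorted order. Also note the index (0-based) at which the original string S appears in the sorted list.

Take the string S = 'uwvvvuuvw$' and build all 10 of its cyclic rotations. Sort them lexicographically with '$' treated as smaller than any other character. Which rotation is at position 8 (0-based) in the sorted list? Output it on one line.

Answer: w$uwvvvuuv

Derivation:
All 10 rotations (rotation i = S[i:]+S[:i]):
  rot[0] = uwvvvuuvw$
  rot[1] = wvvvuuvw$u
  rot[2] = vvvuuvw$uw
  rot[3] = vvuuvw$uwv
  rot[4] = vuuvw$uwvv
  rot[5] = uuvw$uwvvv
  rot[6] = uvw$uwvvvu
  rot[7] = vw$uwvvvuu
  rot[8] = w$uwvvvuuv
  rot[9] = $uwvvvuuvw
Sorted (with $ < everything):
  sorted[0] = $uwvvvuuvw
  sorted[1] = uuvw$uwvvv
  sorted[2] = uvw$uwvvvu
  sorted[3] = uwvvvuuvw$
  sorted[4] = vuuvw$uwvv
  sorted[5] = vvuuvw$uwv
  sorted[6] = vvvuuvw$uw
  sorted[7] = vw$uwvvvuu
  sorted[8] = w$uwvvvuuv
  sorted[9] = wvvvuuvw$u
sorted[8] = w$uwvvvuuv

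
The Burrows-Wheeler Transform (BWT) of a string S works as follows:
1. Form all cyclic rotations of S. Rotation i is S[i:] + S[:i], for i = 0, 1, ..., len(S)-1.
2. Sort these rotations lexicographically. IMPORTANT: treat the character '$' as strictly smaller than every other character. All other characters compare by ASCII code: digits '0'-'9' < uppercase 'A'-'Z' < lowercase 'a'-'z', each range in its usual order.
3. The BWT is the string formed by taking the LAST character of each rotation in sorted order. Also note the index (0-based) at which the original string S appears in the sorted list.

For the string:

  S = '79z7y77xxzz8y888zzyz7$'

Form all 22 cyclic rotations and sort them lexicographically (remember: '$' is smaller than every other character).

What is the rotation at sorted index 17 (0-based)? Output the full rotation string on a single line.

All 22 rotations (rotation i = S[i:]+S[:i]):
  rot[0] = 79z7y77xxzz8y888zzyz7$
  rot[1] = 9z7y77xxzz8y888zzyz7$7
  rot[2] = z7y77xxzz8y888zzyz7$79
  rot[3] = 7y77xxzz8y888zzyz7$79z
  rot[4] = y77xxzz8y888zzyz7$79z7
  rot[5] = 77xxzz8y888zzyz7$79z7y
  rot[6] = 7xxzz8y888zzyz7$79z7y7
  rot[7] = xxzz8y888zzyz7$79z7y77
  rot[8] = xzz8y888zzyz7$79z7y77x
  rot[9] = zz8y888zzyz7$79z7y77xx
  rot[10] = z8y888zzyz7$79z7y77xxz
  rot[11] = 8y888zzyz7$79z7y77xxzz
  rot[12] = y888zzyz7$79z7y77xxzz8
  rot[13] = 888zzyz7$79z7y77xxzz8y
  rot[14] = 88zzyz7$79z7y77xxzz8y8
  rot[15] = 8zzyz7$79z7y77xxzz8y88
  rot[16] = zzyz7$79z7y77xxzz8y888
  rot[17] = zyz7$79z7y77xxzz8y888z
  rot[18] = yz7$79z7y77xxzz8y888zz
  rot[19] = z7$79z7y77xxzz8y888zzy
  rot[20] = 7$79z7y77xxzz8y888zzyz
  rot[21] = $79z7y77xxzz8y888zzyz7
Sorted (with $ < everything):
  sorted[0] = $79z7y77xxzz8y888zzyz7
  sorted[1] = 7$79z7y77xxzz8y888zzyz
  sorted[2] = 77xxzz8y888zzyz7$79z7y
  sorted[3] = 79z7y77xxzz8y888zzyz7$
  sorted[4] = 7xxzz8y888zzyz7$79z7y7
  sorted[5] = 7y77xxzz8y888zzyz7$79z
  sorted[6] = 888zzyz7$79z7y77xxzz8y
  sorted[7] = 88zzyz7$79z7y77xxzz8y8
  sorted[8] = 8y888zzyz7$79z7y77xxzz
  sorted[9] = 8zzyz7$79z7y77xxzz8y88
  sorted[10] = 9z7y77xxzz8y888zzyz7$7
  sorted[11] = xxzz8y888zzyz7$79z7y77
  sorted[12] = xzz8y888zzyz7$79z7y77x
  sorted[13] = y77xxzz8y888zzyz7$79z7
  sorted[14] = y888zzyz7$79z7y77xxzz8
  sorted[15] = yz7$79z7y77xxzz8y888zz
  sorted[16] = z7$79z7y77xxzz8y888zzy
  sorted[17] = z7y77xxzz8y888zzyz7$79
  sorted[18] = z8y888zzyz7$79z7y77xxz
  sorted[19] = zyz7$79z7y77xxzz8y888z
  sorted[20] = zz8y888zzyz7$79z7y77xx
  sorted[21] = zzyz7$79z7y77xxzz8y888
sorted[17] = z7y77xxzz8y888zzyz7$79

Answer: z7y77xxzz8y888zzyz7$79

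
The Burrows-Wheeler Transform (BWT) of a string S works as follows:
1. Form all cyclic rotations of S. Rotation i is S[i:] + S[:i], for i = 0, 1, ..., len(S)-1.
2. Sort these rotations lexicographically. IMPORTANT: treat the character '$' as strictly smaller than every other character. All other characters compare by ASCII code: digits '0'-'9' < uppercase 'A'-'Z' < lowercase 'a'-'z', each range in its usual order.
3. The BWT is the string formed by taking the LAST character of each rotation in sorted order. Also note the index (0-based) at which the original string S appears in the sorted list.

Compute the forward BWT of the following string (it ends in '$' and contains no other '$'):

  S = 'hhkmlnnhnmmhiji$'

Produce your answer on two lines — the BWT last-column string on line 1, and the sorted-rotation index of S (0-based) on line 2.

Answer: i$mhnjhihmmknnhl
1

Derivation:
All 16 rotations (rotation i = S[i:]+S[:i]):
  rot[0] = hhkmlnnhnmmhiji$
  rot[1] = hkmlnnhnmmhiji$h
  rot[2] = kmlnnhnmmhiji$hh
  rot[3] = mlnnhnmmhiji$hhk
  rot[4] = lnnhnmmhiji$hhkm
  rot[5] = nnhnmmhiji$hhkml
  rot[6] = nhnmmhiji$hhkmln
  rot[7] = hnmmhiji$hhkmlnn
  rot[8] = nmmhiji$hhkmlnnh
  rot[9] = mmhiji$hhkmlnnhn
  rot[10] = mhiji$hhkmlnnhnm
  rot[11] = hiji$hhkmlnnhnmm
  rot[12] = iji$hhkmlnnhnmmh
  rot[13] = ji$hhkmlnnhnmmhi
  rot[14] = i$hhkmlnnhnmmhij
  rot[15] = $hhkmlnnhnmmhiji
Sorted (with $ < everything):
  sorted[0] = $hhkmlnnhnmmhiji  (last char: 'i')
  sorted[1] = hhkmlnnhnmmhiji$  (last char: '$')
  sorted[2] = hiji$hhkmlnnhnmm  (last char: 'm')
  sorted[3] = hkmlnnhnmmhiji$h  (last char: 'h')
  sorted[4] = hnmmhiji$hhkmlnn  (last char: 'n')
  sorted[5] = i$hhkmlnnhnmmhij  (last char: 'j')
  sorted[6] = iji$hhkmlnnhnmmh  (last char: 'h')
  sorted[7] = ji$hhkmlnnhnmmhi  (last char: 'i')
  sorted[8] = kmlnnhnmmhiji$hh  (last char: 'h')
  sorted[9] = lnnhnmmhiji$hhkm  (last char: 'm')
  sorted[10] = mhiji$hhkmlnnhnm  (last char: 'm')
  sorted[11] = mlnnhnmmhiji$hhk  (last char: 'k')
  sorted[12] = mmhiji$hhkmlnnhn  (last char: 'n')
  sorted[13] = nhnmmhiji$hhkmln  (last char: 'n')
  sorted[14] = nmmhiji$hhkmlnnh  (last char: 'h')
  sorted[15] = nnhnmmhiji$hhkml  (last char: 'l')
Last column: i$mhnjhihmmknnhl
Original string S is at sorted index 1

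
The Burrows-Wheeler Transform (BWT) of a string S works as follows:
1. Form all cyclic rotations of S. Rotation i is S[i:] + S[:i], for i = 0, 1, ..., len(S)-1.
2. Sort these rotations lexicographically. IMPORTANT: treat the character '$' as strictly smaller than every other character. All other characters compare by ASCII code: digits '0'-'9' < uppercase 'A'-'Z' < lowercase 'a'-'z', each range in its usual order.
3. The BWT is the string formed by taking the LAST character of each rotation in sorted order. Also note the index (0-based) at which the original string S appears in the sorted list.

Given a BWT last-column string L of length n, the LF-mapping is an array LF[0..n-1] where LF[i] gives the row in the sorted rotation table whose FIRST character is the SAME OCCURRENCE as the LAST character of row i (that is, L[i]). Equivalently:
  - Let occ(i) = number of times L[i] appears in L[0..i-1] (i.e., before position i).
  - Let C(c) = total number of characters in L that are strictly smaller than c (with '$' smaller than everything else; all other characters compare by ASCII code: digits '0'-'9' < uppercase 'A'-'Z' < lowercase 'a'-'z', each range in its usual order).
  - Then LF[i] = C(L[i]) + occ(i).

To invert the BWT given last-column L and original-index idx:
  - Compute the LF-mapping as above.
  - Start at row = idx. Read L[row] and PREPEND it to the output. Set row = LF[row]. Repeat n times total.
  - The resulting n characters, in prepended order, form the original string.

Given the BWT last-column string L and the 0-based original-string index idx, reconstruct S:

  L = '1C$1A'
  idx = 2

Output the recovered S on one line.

LF mapping: 1 4 0 2 3
Walk LF starting at row 2, prepending L[row]:
  step 1: row=2, L[2]='$', prepend. Next row=LF[2]=0
  step 2: row=0, L[0]='1', prepend. Next row=LF[0]=1
  step 3: row=1, L[1]='C', prepend. Next row=LF[1]=4
  step 4: row=4, L[4]='A', prepend. Next row=LF[4]=3
  step 5: row=3, L[3]='1', prepend. Next row=LF[3]=2
Reversed output: 1AC1$

Answer: 1AC1$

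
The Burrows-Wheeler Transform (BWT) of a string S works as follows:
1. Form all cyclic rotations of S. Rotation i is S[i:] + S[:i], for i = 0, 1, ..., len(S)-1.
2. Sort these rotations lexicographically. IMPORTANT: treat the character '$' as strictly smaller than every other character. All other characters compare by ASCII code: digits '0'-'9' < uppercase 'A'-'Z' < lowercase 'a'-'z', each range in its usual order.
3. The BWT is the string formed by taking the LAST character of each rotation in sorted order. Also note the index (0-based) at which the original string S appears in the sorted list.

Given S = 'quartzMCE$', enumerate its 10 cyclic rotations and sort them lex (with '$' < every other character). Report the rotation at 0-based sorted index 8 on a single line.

All 10 rotations (rotation i = S[i:]+S[:i]):
  rot[0] = quartzMCE$
  rot[1] = uartzMCE$q
  rot[2] = artzMCE$qu
  rot[3] = rtzMCE$qua
  rot[4] = tzMCE$quar
  rot[5] = zMCE$quart
  rot[6] = MCE$quartz
  rot[7] = CE$quartzM
  rot[8] = E$quartzMC
  rot[9] = $quartzMCE
Sorted (with $ < everything):
  sorted[0] = $quartzMCE
  sorted[1] = CE$quartzM
  sorted[2] = E$quartzMC
  sorted[3] = MCE$quartz
  sorted[4] = artzMCE$qu
  sorted[5] = quartzMCE$
  sorted[6] = rtzMCE$qua
  sorted[7] = tzMCE$quar
  sorted[8] = uartzMCE$q
  sorted[9] = zMCE$quart
sorted[8] = uartzMCE$q

Answer: uartzMCE$q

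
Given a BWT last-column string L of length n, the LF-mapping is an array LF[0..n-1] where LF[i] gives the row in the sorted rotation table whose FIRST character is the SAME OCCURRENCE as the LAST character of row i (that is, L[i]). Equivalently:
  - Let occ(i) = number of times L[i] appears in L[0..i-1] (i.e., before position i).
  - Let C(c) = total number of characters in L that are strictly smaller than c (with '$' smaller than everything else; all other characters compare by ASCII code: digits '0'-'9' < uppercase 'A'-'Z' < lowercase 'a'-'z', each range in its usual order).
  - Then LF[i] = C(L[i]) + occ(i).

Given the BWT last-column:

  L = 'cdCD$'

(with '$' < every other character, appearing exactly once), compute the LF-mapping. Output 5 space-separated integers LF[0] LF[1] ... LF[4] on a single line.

Answer: 3 4 1 2 0

Derivation:
Char counts: '$':1, 'C':1, 'D':1, 'c':1, 'd':1
C (first-col start): C('$')=0, C('C')=1, C('D')=2, C('c')=3, C('d')=4
L[0]='c': occ=0, LF[0]=C('c')+0=3+0=3
L[1]='d': occ=0, LF[1]=C('d')+0=4+0=4
L[2]='C': occ=0, LF[2]=C('C')+0=1+0=1
L[3]='D': occ=0, LF[3]=C('D')+0=2+0=2
L[4]='$': occ=0, LF[4]=C('$')+0=0+0=0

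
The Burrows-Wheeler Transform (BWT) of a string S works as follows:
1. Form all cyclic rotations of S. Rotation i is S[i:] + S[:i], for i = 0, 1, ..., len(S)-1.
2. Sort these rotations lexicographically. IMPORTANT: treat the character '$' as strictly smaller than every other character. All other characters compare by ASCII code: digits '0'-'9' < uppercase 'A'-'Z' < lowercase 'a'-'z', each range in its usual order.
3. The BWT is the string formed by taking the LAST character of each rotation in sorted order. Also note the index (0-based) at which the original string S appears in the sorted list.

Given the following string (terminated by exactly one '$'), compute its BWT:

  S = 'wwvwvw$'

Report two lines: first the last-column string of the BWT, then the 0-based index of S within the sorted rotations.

Answer: wwwvvw$
6

Derivation:
All 7 rotations (rotation i = S[i:]+S[:i]):
  rot[0] = wwvwvw$
  rot[1] = wvwvw$w
  rot[2] = vwvw$ww
  rot[3] = wvw$wwv
  rot[4] = vw$wwvw
  rot[5] = w$wwvwv
  rot[6] = $wwvwvw
Sorted (with $ < everything):
  sorted[0] = $wwvwvw  (last char: 'w')
  sorted[1] = vw$wwvw  (last char: 'w')
  sorted[2] = vwvw$ww  (last char: 'w')
  sorted[3] = w$wwvwv  (last char: 'v')
  sorted[4] = wvw$wwv  (last char: 'v')
  sorted[5] = wvwvw$w  (last char: 'w')
  sorted[6] = wwvwvw$  (last char: '$')
Last column: wwwvvw$
Original string S is at sorted index 6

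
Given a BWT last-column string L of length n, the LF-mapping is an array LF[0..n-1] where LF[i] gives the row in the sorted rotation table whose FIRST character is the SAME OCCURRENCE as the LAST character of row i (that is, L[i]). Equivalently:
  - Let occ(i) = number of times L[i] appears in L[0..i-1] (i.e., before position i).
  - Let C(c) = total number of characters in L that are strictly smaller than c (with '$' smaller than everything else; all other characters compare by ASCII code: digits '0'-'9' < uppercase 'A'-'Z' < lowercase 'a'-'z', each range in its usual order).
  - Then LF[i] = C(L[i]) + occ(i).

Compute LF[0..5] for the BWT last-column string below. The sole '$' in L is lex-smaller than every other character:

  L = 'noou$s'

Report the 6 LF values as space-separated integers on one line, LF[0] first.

Char counts: '$':1, 'n':1, 'o':2, 's':1, 'u':1
C (first-col start): C('$')=0, C('n')=1, C('o')=2, C('s')=4, C('u')=5
L[0]='n': occ=0, LF[0]=C('n')+0=1+0=1
L[1]='o': occ=0, LF[1]=C('o')+0=2+0=2
L[2]='o': occ=1, LF[2]=C('o')+1=2+1=3
L[3]='u': occ=0, LF[3]=C('u')+0=5+0=5
L[4]='$': occ=0, LF[4]=C('$')+0=0+0=0
L[5]='s': occ=0, LF[5]=C('s')+0=4+0=4

Answer: 1 2 3 5 0 4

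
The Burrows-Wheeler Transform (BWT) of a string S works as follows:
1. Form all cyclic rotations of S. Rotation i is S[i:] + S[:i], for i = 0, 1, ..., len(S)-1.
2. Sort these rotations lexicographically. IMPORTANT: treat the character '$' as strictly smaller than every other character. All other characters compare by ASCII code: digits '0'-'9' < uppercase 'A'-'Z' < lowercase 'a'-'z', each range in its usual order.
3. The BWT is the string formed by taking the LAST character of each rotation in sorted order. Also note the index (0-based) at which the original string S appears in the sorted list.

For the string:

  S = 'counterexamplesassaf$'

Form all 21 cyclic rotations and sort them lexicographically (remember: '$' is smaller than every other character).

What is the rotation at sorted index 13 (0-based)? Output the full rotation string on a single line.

All 21 rotations (rotation i = S[i:]+S[:i]):
  rot[0] = counterexamplesassaf$
  rot[1] = ounterexamplesassaf$c
  rot[2] = unterexamplesassaf$co
  rot[3] = nterexamplesassaf$cou
  rot[4] = terexamplesassaf$coun
  rot[5] = erexamplesassaf$count
  rot[6] = rexamplesassaf$counte
  rot[7] = examplesassaf$counter
  rot[8] = xamplesassaf$countere
  rot[9] = amplesassaf$counterex
  rot[10] = mplesassaf$counterexa
  rot[11] = plesassaf$counterexam
  rot[12] = lesassaf$counterexamp
  rot[13] = esassaf$counterexampl
  rot[14] = sassaf$counterexample
  rot[15] = assaf$counterexamples
  rot[16] = ssaf$counterexamplesa
  rot[17] = saf$counterexamplesas
  rot[18] = af$counterexamplesass
  rot[19] = f$counterexamplesassa
  rot[20] = $counterexamplesassaf
Sorted (with $ < everything):
  sorted[0] = $counterexamplesassaf
  sorted[1] = af$counterexamplesass
  sorted[2] = amplesassaf$counterex
  sorted[3] = assaf$counterexamples
  sorted[4] = counterexamplesassaf$
  sorted[5] = erexamplesassaf$count
  sorted[6] = esassaf$counterexampl
  sorted[7] = examplesassaf$counter
  sorted[8] = f$counterexamplesassa
  sorted[9] = lesassaf$counterexamp
  sorted[10] = mplesassaf$counterexa
  sorted[11] = nterexamplesassaf$cou
  sorted[12] = ounterexamplesassaf$c
  sorted[13] = plesassaf$counterexam
  sorted[14] = rexamplesassaf$counte
  sorted[15] = saf$counterexamplesas
  sorted[16] = sassaf$counterexample
  sorted[17] = ssaf$counterexamplesa
  sorted[18] = terexamplesassaf$coun
  sorted[19] = unterexamplesassaf$co
  sorted[20] = xamplesassaf$countere
sorted[13] = plesassaf$counterexam

Answer: plesassaf$counterexam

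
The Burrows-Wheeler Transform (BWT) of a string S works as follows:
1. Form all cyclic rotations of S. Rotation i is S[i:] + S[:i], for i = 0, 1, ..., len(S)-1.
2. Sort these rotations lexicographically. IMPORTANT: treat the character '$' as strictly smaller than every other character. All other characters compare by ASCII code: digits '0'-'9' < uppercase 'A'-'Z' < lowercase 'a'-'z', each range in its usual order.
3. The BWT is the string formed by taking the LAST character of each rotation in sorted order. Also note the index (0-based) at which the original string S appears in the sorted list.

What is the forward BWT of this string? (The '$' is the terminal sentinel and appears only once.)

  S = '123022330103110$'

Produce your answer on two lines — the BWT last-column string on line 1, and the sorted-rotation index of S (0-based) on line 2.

All 16 rotations (rotation i = S[i:]+S[:i]):
  rot[0] = 123022330103110$
  rot[1] = 23022330103110$1
  rot[2] = 3022330103110$12
  rot[3] = 022330103110$123
  rot[4] = 22330103110$1230
  rot[5] = 2330103110$12302
  rot[6] = 330103110$123022
  rot[7] = 30103110$1230223
  rot[8] = 0103110$12302233
  rot[9] = 103110$123022330
  rot[10] = 03110$1230223301
  rot[11] = 3110$12302233010
  rot[12] = 110$123022330103
  rot[13] = 10$1230223301031
  rot[14] = 0$12302233010311
  rot[15] = $123022330103110
Sorted (with $ < everything):
  sorted[0] = $123022330103110  (last char: '0')
  sorted[1] = 0$12302233010311  (last char: '1')
  sorted[2] = 0103110$12302233  (last char: '3')
  sorted[3] = 022330103110$123  (last char: '3')
  sorted[4] = 03110$1230223301  (last char: '1')
  sorted[5] = 10$1230223301031  (last char: '1')
  sorted[6] = 103110$123022330  (last char: '0')
  sorted[7] = 110$123022330103  (last char: '3')
  sorted[8] = 123022330103110$  (last char: '$')
  sorted[9] = 22330103110$1230  (last char: '0')
  sorted[10] = 23022330103110$1  (last char: '1')
  sorted[11] = 2330103110$12302  (last char: '2')
  sorted[12] = 30103110$1230223  (last char: '3')
  sorted[13] = 3022330103110$12  (last char: '2')
  sorted[14] = 3110$12302233010  (last char: '0')
  sorted[15] = 330103110$123022  (last char: '2')
Last column: 01331103$0123202
Original string S is at sorted index 8

Answer: 01331103$0123202
8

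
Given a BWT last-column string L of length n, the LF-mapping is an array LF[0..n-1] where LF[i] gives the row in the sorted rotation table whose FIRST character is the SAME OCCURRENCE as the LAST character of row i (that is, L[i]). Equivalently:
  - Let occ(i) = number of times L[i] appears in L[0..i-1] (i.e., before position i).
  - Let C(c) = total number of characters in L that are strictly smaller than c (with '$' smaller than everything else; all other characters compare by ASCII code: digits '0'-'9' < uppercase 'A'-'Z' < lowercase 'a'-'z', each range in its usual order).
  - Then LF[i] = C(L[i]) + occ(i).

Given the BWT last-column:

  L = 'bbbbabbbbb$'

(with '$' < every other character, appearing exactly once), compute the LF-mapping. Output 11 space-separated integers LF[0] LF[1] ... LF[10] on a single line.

Char counts: '$':1, 'a':1, 'b':9
C (first-col start): C('$')=0, C('a')=1, C('b')=2
L[0]='b': occ=0, LF[0]=C('b')+0=2+0=2
L[1]='b': occ=1, LF[1]=C('b')+1=2+1=3
L[2]='b': occ=2, LF[2]=C('b')+2=2+2=4
L[3]='b': occ=3, LF[3]=C('b')+3=2+3=5
L[4]='a': occ=0, LF[4]=C('a')+0=1+0=1
L[5]='b': occ=4, LF[5]=C('b')+4=2+4=6
L[6]='b': occ=5, LF[6]=C('b')+5=2+5=7
L[7]='b': occ=6, LF[7]=C('b')+6=2+6=8
L[8]='b': occ=7, LF[8]=C('b')+7=2+7=9
L[9]='b': occ=8, LF[9]=C('b')+8=2+8=10
L[10]='$': occ=0, LF[10]=C('$')+0=0+0=0

Answer: 2 3 4 5 1 6 7 8 9 10 0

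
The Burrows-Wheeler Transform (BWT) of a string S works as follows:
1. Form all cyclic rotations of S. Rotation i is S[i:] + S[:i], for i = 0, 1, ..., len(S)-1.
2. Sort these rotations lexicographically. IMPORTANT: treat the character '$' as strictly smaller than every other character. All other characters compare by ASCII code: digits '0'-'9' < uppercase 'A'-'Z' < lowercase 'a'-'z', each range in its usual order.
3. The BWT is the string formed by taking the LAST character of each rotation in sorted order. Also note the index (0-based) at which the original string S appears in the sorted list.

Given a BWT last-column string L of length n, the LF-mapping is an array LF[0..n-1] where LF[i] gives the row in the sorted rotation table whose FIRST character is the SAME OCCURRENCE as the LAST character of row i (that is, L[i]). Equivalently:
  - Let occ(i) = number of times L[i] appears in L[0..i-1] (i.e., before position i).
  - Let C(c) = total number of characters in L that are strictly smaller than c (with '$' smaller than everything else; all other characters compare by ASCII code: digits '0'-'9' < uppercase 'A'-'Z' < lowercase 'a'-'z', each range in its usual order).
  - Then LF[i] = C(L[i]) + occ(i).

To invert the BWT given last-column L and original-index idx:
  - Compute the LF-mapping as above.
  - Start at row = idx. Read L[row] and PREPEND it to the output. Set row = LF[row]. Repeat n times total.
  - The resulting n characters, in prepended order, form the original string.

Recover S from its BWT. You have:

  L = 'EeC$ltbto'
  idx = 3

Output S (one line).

LF mapping: 2 4 1 0 5 7 3 8 6
Walk LF starting at row 3, prepending L[row]:
  step 1: row=3, L[3]='$', prepend. Next row=LF[3]=0
  step 2: row=0, L[0]='E', prepend. Next row=LF[0]=2
  step 3: row=2, L[2]='C', prepend. Next row=LF[2]=1
  step 4: row=1, L[1]='e', prepend. Next row=LF[1]=4
  step 5: row=4, L[4]='l', prepend. Next row=LF[4]=5
  step 6: row=5, L[5]='t', prepend. Next row=LF[5]=7
  step 7: row=7, L[7]='t', prepend. Next row=LF[7]=8
  step 8: row=8, L[8]='o', prepend. Next row=LF[8]=6
  step 9: row=6, L[6]='b', prepend. Next row=LF[6]=3
Reversed output: bottleCE$

Answer: bottleCE$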